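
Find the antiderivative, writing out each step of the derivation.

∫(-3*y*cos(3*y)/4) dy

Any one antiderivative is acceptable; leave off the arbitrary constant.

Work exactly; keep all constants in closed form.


Step 1. Integrate ∫(-3*y*cos(3*y)/4) dy by parts with u = y, dv = (-3*cos(3*y)/4) dy, so v = -sin(3*y)/4: now -y*sin(3*y)/4 + ∫(sin(3*y)/4) dy.
Step 2. Evaluate the standard form: now -y*sin(3*y)/4 - cos(3*y)/12.
Answer: -y*sin(3*y)/4 - cos(3*y)/12.


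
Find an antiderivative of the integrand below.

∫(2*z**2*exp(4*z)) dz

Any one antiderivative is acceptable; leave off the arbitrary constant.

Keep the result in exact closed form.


Answer: z**2*exp(4*z)/2 - z*exp(4*z)/4 + exp(4*z)/16.


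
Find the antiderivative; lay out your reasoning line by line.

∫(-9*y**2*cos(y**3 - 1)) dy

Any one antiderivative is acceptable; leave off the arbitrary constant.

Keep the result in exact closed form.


Step 1. Substitute u = y**3 - 1, turning ∫(-9*y**2*cos(y**3 - 1)) dy into ∫(-3*cos(u)) du: now ∫(-3*cos(u)) du.
Step 2. Evaluate the standard form: now -3*sin(u).
Step 3. Substitute back u = y**3 - 1: now -3*sin(y**3 - 1).
Answer: -3*sin(y**3 - 1).


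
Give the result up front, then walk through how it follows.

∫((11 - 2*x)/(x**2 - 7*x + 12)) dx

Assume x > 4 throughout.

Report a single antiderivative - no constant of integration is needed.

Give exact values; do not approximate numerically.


The answer is 3*log(x - 4) - 5*log(x - 3).
Step 1. Decompose ∫((11 - 2*x)/(x**2 - 7*x + 12)) dx by partial fractions, (11 - 2*x)/(x**2 - 7*x + 12) = -5/(x - 3) + 3/(x - 4): now ∫(3/(x - 4)) dx + ∫(-5/(x - 3)) dx.
Step 2. Evaluate the standard form [assuming x > 3]: now -5*log(x - 3) + ∫(3/(x - 4)) dx.
Step 3. Evaluate the standard form [assuming x > 4]: now 3*log(x - 4) - 5*log(x - 3).
Answer: 3*log(x - 4) - 5*log(x - 3).


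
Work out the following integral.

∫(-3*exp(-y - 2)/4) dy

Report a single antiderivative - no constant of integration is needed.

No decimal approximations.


Answer: 3*exp(-y - 2)/4.


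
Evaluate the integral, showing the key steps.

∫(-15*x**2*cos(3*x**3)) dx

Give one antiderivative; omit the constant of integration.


Step 1. Substitute u = x**3, turning ∫(-15*x**2*cos(3*x**3)) dx into ∫(-5*cos(3*u)) du: now ∫(-5*cos(3*u)) du.
Step 2. Evaluate the standard form: now -5*sin(3*u)/3.
Step 3. Substitute back u = x**3: now -5*sin(3*x**3)/3.
Answer: -5*sin(3*x**3)/3.


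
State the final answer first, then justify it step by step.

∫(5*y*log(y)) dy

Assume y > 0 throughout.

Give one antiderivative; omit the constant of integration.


The answer is 5*y**2*log(y)/2 - 5*y**2/4.
Step 1. Integrate ∫(5*y*log(y)) dy by parts with u = log(y), dv = (5*y) dy, so v = 5*y**2/2 [assuming y > 0]: now 5*y**2*log(y)/2 + ∫(-5*y/2) dy.
Step 2. Evaluate the standard form: now 5*y**2*log(y)/2 - 5*y**2/4.
Answer: 5*y**2*log(y)/2 - 5*y**2/4.


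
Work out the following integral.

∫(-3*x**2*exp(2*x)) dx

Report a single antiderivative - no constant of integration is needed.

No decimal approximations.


Answer: -3*x**2*exp(2*x)/2 + 3*x*exp(2*x)/2 - 3*exp(2*x)/4.


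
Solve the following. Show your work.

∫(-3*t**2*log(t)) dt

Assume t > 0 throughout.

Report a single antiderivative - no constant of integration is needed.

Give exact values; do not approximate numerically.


Step 1. Integrate ∫(-3*t**2*log(t)) dt by parts with u = log(t), dv = (-3*t**2) dt, so v = -t**3 [assuming t > 0]: now -t**3*log(t) + ∫(t**2) dt.
Step 2. Evaluate the standard form: now -t**3*log(t) + t**3/3.
Answer: -t**3*log(t) + t**3/3.


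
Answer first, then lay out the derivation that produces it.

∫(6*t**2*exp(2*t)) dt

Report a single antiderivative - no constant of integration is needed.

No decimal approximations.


The answer is 3*t**2*exp(2*t) - 3*t*exp(2*t) + 3*exp(2*t)/2.
Step 1. Integrate ∫(6*t**2*exp(2*t)) dt by parts with u = t**2, dv = (6*exp(2*t)) dt, so v = 3*exp(2*t): now 3*t**2*exp(2*t) + ∫(-6*t*exp(2*t)) dt.
Step 2. Integrate ∫(-6*t*exp(2*t)) dt by parts with u = t, dv = (-6*exp(2*t)) dt, so v = -3*exp(2*t): now 3*t**2*exp(2*t) - 3*t*exp(2*t) + ∫(3*exp(2*t)) dt.
Step 3. Evaluate the standard form: now 3*t**2*exp(2*t) - 3*t*exp(2*t) + 3*exp(2*t)/2.
Answer: 3*t**2*exp(2*t) - 3*t*exp(2*t) + 3*exp(2*t)/2.


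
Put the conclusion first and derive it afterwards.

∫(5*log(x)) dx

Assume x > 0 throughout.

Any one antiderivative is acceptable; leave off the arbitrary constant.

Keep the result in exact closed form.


The answer is 5*x*log(x) - 5*x.
Step 1. Integrate ∫(5*log(x)) dx by parts with u = log(x), dv = (5) dx, so v = 5*x [assuming x > 0]: now 5*x*log(x) + ∫(-5) dx.
Step 2. Evaluate the standard form: now 5*x*log(x) - 5*x.
Answer: 5*x*log(x) - 5*x.


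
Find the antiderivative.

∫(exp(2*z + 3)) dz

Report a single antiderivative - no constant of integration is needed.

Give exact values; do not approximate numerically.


Answer: exp(2*z + 3)/2.


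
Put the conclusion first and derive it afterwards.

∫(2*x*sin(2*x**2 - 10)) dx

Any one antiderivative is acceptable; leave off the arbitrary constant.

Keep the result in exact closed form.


The answer is -cos(2*x**2 - 10)/2.
Step 1. Substitute u = x**2 - 5, turning ∫(2*x*sin(2*x**2 - 10)) dx into ∫(sin(2*u)) du: now ∫(sin(2*u)) du.
Step 2. Evaluate the standard form: now -cos(2*u)/2.
Step 3. Substitute back u = x**2 - 5: now -cos(2*x**2 - 10)/2.
Answer: -cos(2*x**2 - 10)/2.


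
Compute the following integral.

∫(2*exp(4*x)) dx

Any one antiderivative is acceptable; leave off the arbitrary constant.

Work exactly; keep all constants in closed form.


Answer: exp(4*x)/2.


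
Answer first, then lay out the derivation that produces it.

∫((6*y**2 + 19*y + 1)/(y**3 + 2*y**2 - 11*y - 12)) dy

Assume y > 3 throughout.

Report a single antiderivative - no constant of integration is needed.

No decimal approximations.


The answer is 4*log(y - 3) + log(y + 1) + log(y + 4).
Step 1. Decompose ∫((6*y**2 + 19*y + 1)/(y**3 + 2*y**2 - 11*y - 12)) dy by partial fractions, (6*y**2 + 19*y + 1)/(y**3 + 2*y**2 - 11*y - 12) = 1/(y + 4) + 1/(y + 1) + 4/(y - 3): now ∫(4/(y - 3)) dy + ∫(1/(y + 1)) dy + ∫(1/(y + 4)) dy.
Step 2. Evaluate the standard form [assuming y > -4]: now log(y + 4) + ∫(4/(y - 3)) dy + ∫(1/(y + 1)) dy.
Step 3. Evaluate the standard form [assuming y > -1]: now log(y + 1) + log(y + 4) + ∫(4/(y - 3)) dy.
Step 4. Evaluate the standard form [assuming y > 3]: now 4*log(y - 3) + log(y + 1) + log(y + 4).
Answer: 4*log(y - 3) + log(y + 1) + log(y + 4).


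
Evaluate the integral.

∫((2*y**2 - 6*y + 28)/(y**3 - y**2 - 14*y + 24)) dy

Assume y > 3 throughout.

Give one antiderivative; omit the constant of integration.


Answer: 4*log(y - 3) - 4*log(y - 2) + 2*log(y + 4).


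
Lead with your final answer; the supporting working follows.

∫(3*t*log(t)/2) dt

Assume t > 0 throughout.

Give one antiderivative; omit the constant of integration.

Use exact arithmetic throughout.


The answer is 3*t**2*log(t)/4 - 3*t**2/8.
Step 1. Integrate ∫(3*t*log(t)/2) dt by parts with u = log(t), dv = (3*t/2) dt, so v = 3*t**2/4 [assuming t > 0]: now 3*t**2*log(t)/4 + ∫(-3*t/4) dt.
Step 2. Evaluate the standard form: now 3*t**2*log(t)/4 - 3*t**2/8.
Answer: 3*t**2*log(t)/4 - 3*t**2/8.


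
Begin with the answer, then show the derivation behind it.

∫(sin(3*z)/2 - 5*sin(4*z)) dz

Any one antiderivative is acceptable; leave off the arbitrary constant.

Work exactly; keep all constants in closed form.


The answer is -cos(3*z)/6 + 5*cos(4*z)/4.
Step 1. Rewrite: now ∫(sin(3*z)/2) dz + ∫(-5*sin(4*z)) dz.
Step 2. Evaluate the standard form: now -cos(3*z)/6 + ∫(-5*sin(4*z)) dz.
Step 3. Evaluate the standard form: now -cos(3*z)/6 + 5*cos(4*z)/4.
Answer: -cos(3*z)/6 + 5*cos(4*z)/4.


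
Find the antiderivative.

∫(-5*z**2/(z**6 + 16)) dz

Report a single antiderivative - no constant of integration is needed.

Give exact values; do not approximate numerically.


Answer: -5*atan(z**3/4)/12.


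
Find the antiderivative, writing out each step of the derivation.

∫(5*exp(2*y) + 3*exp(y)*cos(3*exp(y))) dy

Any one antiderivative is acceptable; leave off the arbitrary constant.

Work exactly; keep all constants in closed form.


Step 1. Rewrite: now ∫(3*exp(y)*cos(3*exp(y))) dy + ∫(5*exp(2*y)) dy.
Step 2. Evaluate the standard form: now 5*exp(2*y)/2 + ∫(3*exp(y)*cos(3*exp(y))) dy.
Step 3. Substitute u = exp(y), turning ∫(3*exp(y)*cos(3*exp(y))) dy into ∫(3*cos(3*u)) du: now 5*exp(2*y)/2 + ∫(3*cos(3*u)) du.
Step 4. Evaluate the standard form: now 5*exp(2*y)/2 + sin(3*u).
Step 5. Substitute back u = exp(y): now 5*exp(2*y)/2 + sin(3*exp(y)).
Answer: 5*exp(2*y)/2 + sin(3*exp(y)).


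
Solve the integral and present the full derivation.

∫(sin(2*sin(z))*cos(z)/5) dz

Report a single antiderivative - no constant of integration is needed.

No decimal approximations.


Step 1. Substitute u = sin(z), turning ∫(sin(2*sin(z))*cos(z)/5) dz into ∫(sin(2*u)/5) du: now ∫(sin(2*u)/5) du.
Step 2. Evaluate the standard form: now -cos(2*u)/10.
Step 3. Substitute back u = sin(z): now -cos(2*sin(z))/10.
Answer: -cos(2*sin(z))/10.


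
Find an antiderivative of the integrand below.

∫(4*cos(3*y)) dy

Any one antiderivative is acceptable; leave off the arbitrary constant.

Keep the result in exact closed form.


Answer: 4*sin(3*y)/3.


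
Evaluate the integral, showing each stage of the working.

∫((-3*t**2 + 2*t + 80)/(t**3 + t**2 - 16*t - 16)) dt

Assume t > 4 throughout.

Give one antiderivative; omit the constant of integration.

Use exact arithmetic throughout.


Step 1. Decompose ∫((-3*t**2 + 2*t + 80)/(t**3 + t**2 - 16*t - 16)) dt by partial fractions, (-3*t**2 + 2*t + 80)/(t**3 + t**2 - 16*t - 16) = 1/(t + 4) - 5/(t + 1) + 1/(t - 4): now ∫(1/(t - 4)) dt + ∫(-5/(t + 1)) dt + ∫(1/(t + 4)) dt.
Step 2. Evaluate the standard form [assuming t > -4]: now log(t + 4) + ∫(1/(t - 4)) dt + ∫(-5/(t + 1)) dt.
Step 3. Evaluate the standard form [assuming t > 4]: now log(t - 4) + log(t + 4) + ∫(-5/(t + 1)) dt.
Step 4. Evaluate the standard form [assuming t > -1]: now log(t - 4) - 5*log(t + 1) + log(t + 4).
Answer: log(t - 4) - 5*log(t + 1) + log(t + 4).


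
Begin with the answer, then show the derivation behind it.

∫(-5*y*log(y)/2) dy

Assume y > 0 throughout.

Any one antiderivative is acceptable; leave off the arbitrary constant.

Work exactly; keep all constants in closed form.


The answer is -5*y**2*log(y)/4 + 5*y**2/8.
Step 1. Integrate ∫(-5*y*log(y)/2) dy by parts with u = log(y), dv = (-5*y/2) dy, so v = -5*y**2/4 [assuming y > 0]: now -5*y**2*log(y)/4 + ∫(5*y/4) dy.
Step 2. Evaluate the standard form: now -5*y**2*log(y)/4 + 5*y**2/8.
Answer: -5*y**2*log(y)/4 + 5*y**2/8.


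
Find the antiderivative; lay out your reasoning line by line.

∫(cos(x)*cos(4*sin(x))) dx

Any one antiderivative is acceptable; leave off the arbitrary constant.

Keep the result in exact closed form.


Step 1. Substitute u = sin(x), turning ∫(cos(x)*cos(4*sin(x))) dx into ∫(cos(4*u)) du: now ∫(cos(4*u)) du.
Step 2. Evaluate the standard form: now sin(4*u)/4.
Step 3. Substitute back u = sin(x): now sin(4*sin(x))/4.
Answer: sin(4*sin(x))/4.


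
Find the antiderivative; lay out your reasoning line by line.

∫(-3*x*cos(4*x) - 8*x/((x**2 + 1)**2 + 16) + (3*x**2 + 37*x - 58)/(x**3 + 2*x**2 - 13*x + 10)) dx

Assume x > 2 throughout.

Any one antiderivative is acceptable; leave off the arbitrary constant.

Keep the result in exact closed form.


Step 1. Rewrite: now ∫(-8*x/((x**2 + 1)**2 + 16)) dx + ∫(-3*x*cos(4*x)) dx + ∫((3*x**2 + 37*x - 58)/(x**3 + 2*x**2 - 13*x + 10)) dx.
Step 2. Integrate ∫(-3*x*cos(4*x)) dx by parts with u = x, dv = (-3*cos(4*x)) dx, so v = -3*sin(4*x)/4: now -3*x*sin(4*x)/4 + ∫(-8*x/((x**2 + 1)**2 + 16)) dx + ∫((3*x**2 + 37*x - 58)/(x**3 + 2*x**2 - 13*x + 10)) dx + ∫(3*sin(4*x)/4) dx.
Step 3. Evaluate the standard form: now -3*x*sin(4*x)/4 - 3*cos(4*x)/16 + ∫(-8*x/((x**2 + 1)**2 + 16)) dx + ∫((3*x**2 + 37*x - 58)/(x**3 + 2*x**2 - 13*x + 10)) dx.
Step 4. Substitute u = x**2 + 1, turning ∫(-8*x/((x**2 + 1)**2 + 16)) dx into ∫(-4/(u**2 + 16)) du: now -3*x*sin(4*x)/4 - 3*cos(4*x)/16 + ∫((3*x**2 + 37*x - 58)/(x**3 + 2*x**2 - 13*x + 10)) dx + ∫(-4/(u**2 + 16)) du.
Step 5. Evaluate the standard form: now -3*x*sin(4*x)/4 - 3*cos(4*x)/16 - atan(u/4) + ∫((3*x**2 + 37*x - 58)/(x**3 + 2*x**2 - 13*x + 10)) dx.
Step 6. Substitute back u = x**2 + 1: now -3*x*sin(4*x)/4 - 3*cos(4*x)/16 - atan(x**2/4 + 1/4) + ∫((3*x**2 + 37*x - 58)/(x**3 + 2*x**2 - 13*x + 10)) dx.
Step 7. Decompose ∫((3*x**2 + 37*x - 58)/(x**3 + 2*x**2 - 13*x + 10)) dx by partial fractions, (3*x**2 + 37*x - 58)/(x**3 + 2*x**2 - 13*x + 10) = -4/(x + 5) + 3/(x - 1) + 4/(x - 2): now -3*x*sin(4*x)/4 - 3*cos(4*x)/16 - atan(x**2/4 + 1/4) + ∫(4/(x - 2)) dx + ∫(3/(x - 1)) dx + ∫(-4/(x + 5)) dx.
Step 8. Evaluate the standard form [assuming x > 1]: now -3*x*sin(4*x)/4 + 3*log(x - 1) - 3*cos(4*x)/16 - atan(x**2/4 + 1/4) + ∫(4/(x - 2)) dx + ∫(-4/(x + 5)) dx.
Step 9. Evaluate the standard form [assuming x > 2]: now -3*x*sin(4*x)/4 + 4*log(x - 2) + 3*log(x - 1) - 3*cos(4*x)/16 - atan(x**2/4 + 1/4) + ∫(-4/(x + 5)) dx.
Step 10. Evaluate the standard form [assuming x > -5]: now -3*x*sin(4*x)/4 + 4*log(x - 2) + 3*log(x - 1) - 4*log(x + 5) - 3*cos(4*x)/16 - atan(x**2/4 + 1/4).
Answer: -3*x*sin(4*x)/4 + 4*log(x - 2) + 3*log(x - 1) - 4*log(x + 5) - 3*cos(4*x)/16 - atan(x**2/4 + 1/4).


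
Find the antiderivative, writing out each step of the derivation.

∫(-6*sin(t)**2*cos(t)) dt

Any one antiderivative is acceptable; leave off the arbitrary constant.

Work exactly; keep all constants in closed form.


Step 1. Substitute u = sin(t), turning ∫(-6*sin(t)**2*cos(t)) dt into ∫(-6*u**2) du: now ∫(-6*u**2) du.
Step 2. Evaluate the standard form: now -2*u**3.
Step 3. Substitute back u = sin(t): now -2*sin(t)**3.
Answer: -2*sin(t)**3.


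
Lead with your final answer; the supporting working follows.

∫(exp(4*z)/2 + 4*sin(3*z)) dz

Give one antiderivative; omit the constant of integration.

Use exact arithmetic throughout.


The answer is exp(4*z)/8 - 4*cos(3*z)/3.
Step 1. Rewrite: now ∫(exp(4*z)/2) dz + ∫(4*sin(3*z)) dz.
Step 2. Evaluate the standard form: now exp(4*z)/8 + ∫(4*sin(3*z)) dz.
Step 3. Evaluate the standard form: now exp(4*z)/8 - 4*cos(3*z)/3.
Answer: exp(4*z)/8 - 4*cos(3*z)/3.


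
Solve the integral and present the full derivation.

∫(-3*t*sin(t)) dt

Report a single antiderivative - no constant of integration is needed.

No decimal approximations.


Step 1. Integrate ∫(-3*t*sin(t)) dt by parts with u = t, dv = (-3*sin(t)) dt, so v = 3*cos(t): now 3*t*cos(t) + ∫(-3*cos(t)) dt.
Step 2. Evaluate the standard form: now 3*t*cos(t) - 3*sin(t).
Answer: 3*t*cos(t) - 3*sin(t).


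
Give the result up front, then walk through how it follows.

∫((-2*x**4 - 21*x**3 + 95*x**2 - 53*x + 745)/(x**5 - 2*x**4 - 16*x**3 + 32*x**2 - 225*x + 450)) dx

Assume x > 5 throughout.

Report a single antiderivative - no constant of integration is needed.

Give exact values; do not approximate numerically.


The answer is -log(x - 5) - 3*log(x - 2) + 2*log(x + 5) - 4*atan(x/3)/3.
Step 1. Decompose ∫((-2*x**4 - 21*x**3 + 95*x**2 - 53*x + 745)/(x**5 - 2*x**4 - 16*x**3 + 32*x**2 - 225*x + 450)) dx by partial fractions, (-2*x**4 - 21*x**3 + 95*x**2 - 53*x + 745)/(x**5 - 2*x**4 - 16*x**3 + 32*x**2 - 225*x + 450) = -4/(x**2 + 9) + 2/(x + 5) - 3/(x - 2) - 1/(x - 5): now ∫(-1/(x - 5)) dx + ∫(-3/(x - 2)) dx + ∫(2/(x + 5)) dx + ∫(-4/(x**2 + 9)) dx.
Step 2. Evaluate the standard form [assuming x > 2]: now -3*log(x - 2) + ∫(-1/(x - 5)) dx + ∫(2/(x + 5)) dx + ∫(-4/(x**2 + 9)) dx.
Step 3. Evaluate the standard form [assuming x > 5]: now -log(x - 5) - 3*log(x - 2) + ∫(2/(x + 5)) dx + ∫(-4/(x**2 + 9)) dx.
Step 4. Evaluate the standard form [assuming x > -5]: now -log(x - 5) - 3*log(x - 2) + 2*log(x + 5) + ∫(-4/(x**2 + 9)) dx.
Step 5. Evaluate the standard form: now -log(x - 5) - 3*log(x - 2) + 2*log(x + 5) - 4*atan(x/3)/3.
Answer: -log(x - 5) - 3*log(x - 2) + 2*log(x + 5) - 4*atan(x/3)/3.


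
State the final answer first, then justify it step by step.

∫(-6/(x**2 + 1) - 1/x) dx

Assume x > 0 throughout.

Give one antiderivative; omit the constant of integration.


The answer is -log(x) - 6*atan(x).
Step 1. Rewrite: now ∫(-1/x) dx + ∫(-6/(x**2 + 1)) dx.
Step 2. Evaluate the standard form [assuming x > 0]: now -log(x) + ∫(-6/(x**2 + 1)) dx.
Step 3. Evaluate the standard form: now -log(x) - 6*atan(x).
Answer: -log(x) - 6*atan(x).


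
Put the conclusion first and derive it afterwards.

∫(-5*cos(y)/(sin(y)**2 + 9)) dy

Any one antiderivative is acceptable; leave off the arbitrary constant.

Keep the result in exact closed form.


The answer is -5*atan(sin(y)/3)/3.
Step 1. Substitute u = sin(y), turning ∫(-5*cos(y)/(sin(y)**2 + 9)) dy into ∫(-5/(u**2 + 9)) du: now ∫(-5/(u**2 + 9)) du.
Step 2. Evaluate the standard form: now -5*atan(u/3)/3.
Step 3. Substitute back u = sin(y): now -5*atan(sin(y)/3)/3.
Answer: -5*atan(sin(y)/3)/3.


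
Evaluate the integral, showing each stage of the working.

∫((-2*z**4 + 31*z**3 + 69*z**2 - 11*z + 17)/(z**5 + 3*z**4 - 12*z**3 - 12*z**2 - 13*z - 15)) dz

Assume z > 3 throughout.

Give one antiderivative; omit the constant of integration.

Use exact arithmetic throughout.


Step 1. Decompose ∫((-2*z**4 + 31*z**3 + 69*z**2 - 11*z + 17)/(z**5 + 3*z**4 - 12*z**3 - 12*z**2 - 13*z - 15)) dz by partial fractions, (-2*z**4 + 31*z**3 + 69*z**2 - 11*z + 17)/(z**5 + 3*z**4 - 12*z**3 - 12*z**2 - 13*z - 15) = 3/(z**2 + 1) - 4/(z + 5) - 2/(z + 1) + 4/(z - 3): now ∫(4/(z - 3)) dz + ∫(-2/(z + 1)) dz + ∫(-4/(z + 5)) dz + ∫(3/(z**2 + 1)) dz.
Step 2. Evaluate the standard form [assuming z > 3]: now 4*log(z - 3) + ∫(-2/(z + 1)) dz + ∫(-4/(z + 5)) dz + ∫(3/(z**2 + 1)) dz.
Step 3. Evaluate the standard form [assuming z > -1]: now 4*log(z - 3) - 2*log(z + 1) + ∫(-4/(z + 5)) dz + ∫(3/(z**2 + 1)) dz.
Step 4. Evaluate the standard form [assuming z > -5]: now 4*log(z - 3) - 2*log(z + 1) - 4*log(z + 5) + ∫(3/(z**2 + 1)) dz.
Step 5. Evaluate the standard form: now 4*log(z - 3) - 2*log(z + 1) - 4*log(z + 5) + 3*atan(z).
Answer: 4*log(z - 3) - 2*log(z + 1) - 4*log(z + 5) + 3*atan(z).


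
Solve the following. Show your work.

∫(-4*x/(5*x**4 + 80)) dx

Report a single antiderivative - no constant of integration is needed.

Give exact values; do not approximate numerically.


Step 1. Substitute u = x**2, turning ∫(-4*x/(5*x**4 + 80)) dx into ∫(-2/(5*(u**2 + 16))) du: now ∫(-2/(5*(u**2 + 16))) du.
Step 2. Evaluate the standard form: now -atan(u/4)/10.
Step 3. Substitute back u = x**2: now -atan(x**2/4)/10.
Answer: -atan(x**2/4)/10.


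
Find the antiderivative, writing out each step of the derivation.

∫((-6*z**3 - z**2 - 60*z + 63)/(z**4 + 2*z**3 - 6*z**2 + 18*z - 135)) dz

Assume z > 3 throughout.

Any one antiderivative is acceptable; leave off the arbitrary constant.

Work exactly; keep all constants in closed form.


Step 1. Decompose ∫((-6*z**3 - z**2 - 60*z + 63)/(z**4 + 2*z**3 - 6*z**2 + 18*z - 135)) dz by partial fractions, (-6*z**3 - z**2 - 60*z + 63)/(z**4 + 2*z**3 - 6*z**2 + 18*z - 135) = -3/(z**2 + 9) - 4/(z + 5) - 2/(z - 3): now ∫(-2/(z - 3)) dz + ∫(-4/(z + 5)) dz + ∫(-3/(z**2 + 9)) dz.
Step 2. Evaluate the standard form [assuming z > -5]: now -4*log(z + 5) + ∫(-2/(z - 3)) dz + ∫(-3/(z**2 + 9)) dz.
Step 3. Evaluate the standard form [assuming z > 3]: now -2*log(z - 3) - 4*log(z + 5) + ∫(-3/(z**2 + 9)) dz.
Step 4. Evaluate the standard form: now -2*log(z - 3) - 4*log(z + 5) - atan(z/3).
Answer: -2*log(z - 3) - 4*log(z + 5) - atan(z/3).


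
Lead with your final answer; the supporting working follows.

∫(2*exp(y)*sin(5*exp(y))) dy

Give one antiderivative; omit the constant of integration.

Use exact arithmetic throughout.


The answer is -2*cos(5*exp(y))/5.
Step 1. Substitute u = exp(y), turning ∫(2*exp(y)*sin(5*exp(y))) dy into ∫(2*sin(5*u)) du: now ∫(2*sin(5*u)) du.
Step 2. Evaluate the standard form: now -2*cos(5*u)/5.
Step 3. Substitute back u = exp(y): now -2*cos(5*exp(y))/5.
Answer: -2*cos(5*exp(y))/5.


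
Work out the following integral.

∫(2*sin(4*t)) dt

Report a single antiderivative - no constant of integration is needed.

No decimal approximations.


Answer: -cos(4*t)/2.


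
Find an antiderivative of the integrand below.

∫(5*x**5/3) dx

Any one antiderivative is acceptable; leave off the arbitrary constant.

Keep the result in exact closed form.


Answer: 5*x**6/18.


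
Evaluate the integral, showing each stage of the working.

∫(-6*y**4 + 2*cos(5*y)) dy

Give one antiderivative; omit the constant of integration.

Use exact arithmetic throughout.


Step 1. Rewrite: now ∫(-6*y**4) dy + ∫(2*cos(5*y)) dy.
Step 2. Evaluate the standard form: now 2*sin(5*y)/5 + ∫(-6*y**4) dy.
Step 3. Evaluate the standard form: now -6*y**5/5 + 2*sin(5*y)/5.
Answer: -6*y**5/5 + 2*sin(5*y)/5.


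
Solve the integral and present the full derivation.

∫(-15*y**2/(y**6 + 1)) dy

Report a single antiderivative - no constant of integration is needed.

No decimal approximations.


Step 1. Substitute u = y**3, turning ∫(-15*y**2/(y**6 + 1)) dy into ∫(-5/(u**2 + 1)) du: now ∫(-5/(u**2 + 1)) du.
Step 2. Evaluate the standard form: now -5*atan(u).
Step 3. Substitute back u = y**3: now -5*atan(y**3).
Answer: -5*atan(y**3).


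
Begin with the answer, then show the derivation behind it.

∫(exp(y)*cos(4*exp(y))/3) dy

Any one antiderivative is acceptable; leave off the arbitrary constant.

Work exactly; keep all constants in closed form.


The answer is sin(4*exp(y))/12.
Step 1. Substitute u = exp(y), turning ∫(exp(y)*cos(4*exp(y))/3) dy into ∫(cos(4*u)/3) du: now ∫(cos(4*u)/3) du.
Step 2. Evaluate the standard form: now sin(4*u)/12.
Step 3. Substitute back u = exp(y): now sin(4*exp(y))/12.
Answer: sin(4*exp(y))/12.


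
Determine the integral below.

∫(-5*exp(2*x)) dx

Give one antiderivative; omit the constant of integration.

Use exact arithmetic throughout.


Answer: -5*exp(2*x)/2.


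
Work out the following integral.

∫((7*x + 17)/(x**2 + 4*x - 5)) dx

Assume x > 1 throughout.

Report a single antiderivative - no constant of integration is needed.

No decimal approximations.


Answer: 4*log(x - 1) + 3*log(x + 5).


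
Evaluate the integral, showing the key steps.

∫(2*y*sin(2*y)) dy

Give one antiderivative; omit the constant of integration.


Step 1. Integrate ∫(2*y*sin(2*y)) dy by parts with u = y, dv = (2*sin(2*y)) dy, so v = -cos(2*y): now -y*cos(2*y) + ∫(cos(2*y)) dy.
Step 2. Evaluate the standard form: now -y*cos(2*y) + sin(2*y)/2.
Answer: -y*cos(2*y) + sin(2*y)/2.


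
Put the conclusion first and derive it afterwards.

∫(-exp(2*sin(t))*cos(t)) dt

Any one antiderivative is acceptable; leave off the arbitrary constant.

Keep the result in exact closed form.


The answer is -exp(2*sin(t))/2.
Step 1. Substitute u = sin(t), turning ∫(-exp(2*sin(t))*cos(t)) dt into ∫(-exp(2*u)) du: now ∫(-exp(2*u)) du.
Step 2. Evaluate the standard form: now -exp(2*u)/2.
Step 3. Substitute back u = sin(t): now -exp(2*sin(t))/2.
Answer: -exp(2*sin(t))/2.


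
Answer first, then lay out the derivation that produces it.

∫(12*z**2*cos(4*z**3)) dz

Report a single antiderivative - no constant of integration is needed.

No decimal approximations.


The answer is sin(4*z**3).
Step 1. Substitute u = z**3, turning ∫(12*z**2*cos(4*z**3)) dz into ∫(4*cos(4*u)) du: now ∫(4*cos(4*u)) du.
Step 2. Evaluate the standard form: now sin(4*u).
Step 3. Substitute back u = z**3: now sin(4*z**3).
Answer: sin(4*z**3).


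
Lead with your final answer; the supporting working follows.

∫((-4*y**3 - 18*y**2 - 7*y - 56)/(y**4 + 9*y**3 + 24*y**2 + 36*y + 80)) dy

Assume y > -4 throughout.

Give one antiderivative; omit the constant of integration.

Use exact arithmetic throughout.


The answer is -3*log(y + 4) - log(y + 5) + atan(y/2)/2.
Step 1. Decompose ∫((-4*y**3 - 18*y**2 - 7*y - 56)/(y**4 + 9*y**3 + 24*y**2 + 36*y + 80)) dy by partial fractions, (-4*y**3 - 18*y**2 - 7*y - 56)/(y**4 + 9*y**3 + 24*y**2 + 36*y + 80) = 1/(y**2 + 4) - 1/(y + 5) - 3/(y + 4): now ∫(-3/(y + 4)) dy + ∫(-1/(y + 5)) dy + ∫(1/(y**2 + 4)) dy.
Step 2. Evaluate the standard form [assuming y > -4]: now -3*log(y + 4) + ∫(-1/(y + 5)) dy + ∫(1/(y**2 + 4)) dy.
Step 3. Evaluate the standard form [assuming y > -5]: now -3*log(y + 4) - log(y + 5) + ∫(1/(y**2 + 4)) dy.
Step 4. Evaluate the standard form: now -3*log(y + 4) - log(y + 5) + atan(y/2)/2.
Answer: -3*log(y + 4) - log(y + 5) + atan(y/2)/2.


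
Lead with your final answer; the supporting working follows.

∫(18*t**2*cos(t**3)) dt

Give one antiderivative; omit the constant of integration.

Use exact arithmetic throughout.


The answer is 6*sin(t**3).
Step 1. Substitute u = t**3, turning ∫(18*t**2*cos(t**3)) dt into ∫(6*cos(u)) du: now ∫(6*cos(u)) du.
Step 2. Evaluate the standard form: now 6*sin(u).
Step 3. Substitute back u = t**3: now 6*sin(t**3).
Answer: 6*sin(t**3).


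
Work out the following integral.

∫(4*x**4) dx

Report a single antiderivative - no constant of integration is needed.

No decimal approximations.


Answer: 4*x**5/5.


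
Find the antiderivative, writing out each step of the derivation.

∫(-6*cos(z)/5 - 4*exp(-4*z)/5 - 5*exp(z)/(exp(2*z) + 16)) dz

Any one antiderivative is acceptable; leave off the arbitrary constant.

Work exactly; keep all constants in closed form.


Step 1. Rewrite: now ∫(-5*exp(z)/(exp(2*z) + 16)) dz + ∫(-4*exp(-4*z)/5) dz + ∫(-6*cos(z)/5) dz.
Step 2. Evaluate the standard form: now ∫(-5*exp(z)/(exp(2*z) + 16)) dz + ∫(-6*cos(z)/5) dz + exp(-4*z)/5.
Step 3. Evaluate the standard form: now -6*sin(z)/5 + ∫(-5*exp(z)/(exp(2*z) + 16)) dz + exp(-4*z)/5.
Step 4. Substitute u = exp(z), turning ∫(-5*exp(z)/(exp(2*z) + 16)) dz into ∫(-5/(u**2 + 16)) du: now -6*sin(z)/5 + ∫(-5/(u**2 + 16)) du + exp(-4*z)/5.
Step 5. Evaluate the standard form: now -6*sin(z)/5 - 5*atan(u/4)/4 + exp(-4*z)/5.
Step 6. Substitute back u = exp(z): now -6*sin(z)/5 - 5*atan(exp(z)/4)/4 + exp(-4*z)/5.
Answer: -6*sin(z)/5 - 5*atan(exp(z)/4)/4 + exp(-4*z)/5.


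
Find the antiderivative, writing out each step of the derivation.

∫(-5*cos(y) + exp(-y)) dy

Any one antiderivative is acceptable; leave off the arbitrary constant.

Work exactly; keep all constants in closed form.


Step 1. Rewrite: now ∫(exp(-y)) dy + ∫(-5*cos(y)) dy.
Step 2. Evaluate the standard form: now -5*sin(y) + ∫(exp(-y)) dy.
Step 3. Evaluate the standard form: now -5*sin(y) - exp(-y).
Answer: -5*sin(y) - exp(-y).


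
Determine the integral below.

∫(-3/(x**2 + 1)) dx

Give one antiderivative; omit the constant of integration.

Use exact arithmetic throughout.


Answer: -3*atan(x).


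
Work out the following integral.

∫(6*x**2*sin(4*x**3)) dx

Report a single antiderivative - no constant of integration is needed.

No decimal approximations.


Answer: -cos(4*x**3)/2.


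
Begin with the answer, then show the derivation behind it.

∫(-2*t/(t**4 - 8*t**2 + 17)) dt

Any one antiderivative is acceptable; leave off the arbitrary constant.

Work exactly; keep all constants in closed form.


The answer is -atan(t**2 - 4).
Step 1. Substitute u = t**2 - 4, turning ∫(-2*t/(t**4 - 8*t**2 + 17)) dt into ∫(-1/(u**2 + 1)) du: now ∫(-1/(u**2 + 1)) du.
Step 2. Evaluate the standard form: now -atan(u).
Step 3. Substitute back u = t**2 - 4: now -atan(t**2 - 4).
Answer: -atan(t**2 - 4).


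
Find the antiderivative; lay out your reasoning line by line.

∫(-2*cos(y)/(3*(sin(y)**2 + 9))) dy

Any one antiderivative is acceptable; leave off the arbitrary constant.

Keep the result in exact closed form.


Step 1. Substitute u = sin(y), turning ∫(-2*cos(y)/(3*(sin(y)**2 + 9))) dy into ∫(-2/(3*(u**2 + 9))) du: now ∫(-2/(3*(u**2 + 9))) du.
Step 2. Evaluate the standard form: now -2*atan(u/3)/9.
Step 3. Substitute back u = sin(y): now -2*atan(sin(y)/3)/9.
Answer: -2*atan(sin(y)/3)/9.


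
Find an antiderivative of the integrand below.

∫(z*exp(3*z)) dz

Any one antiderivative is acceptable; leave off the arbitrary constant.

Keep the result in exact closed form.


Answer: z*exp(3*z)/3 - exp(3*z)/9.


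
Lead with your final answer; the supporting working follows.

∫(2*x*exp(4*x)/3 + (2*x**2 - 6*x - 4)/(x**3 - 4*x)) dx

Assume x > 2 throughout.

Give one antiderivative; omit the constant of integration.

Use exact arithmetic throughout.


The answer is x*exp(4*x)/6 - exp(4*x)/24 + log(x) - log(x - 2) + 2*log(x + 2).
Step 1. Rewrite: now ∫(2*x*exp(4*x)/3) dx + ∫((2*x**2 - 6*x - 4)/(x**3 - 4*x)) dx.
Step 2. Decompose ∫((2*x**2 - 6*x - 4)/(x**3 - 4*x)) dx by partial fractions, (2*x**2 - 6*x - 4)/(x**3 - 4*x) = 2/(x + 2) - 1/(x - 2) + 1/x: now ∫(1/x) dx + ∫(2*x*exp(4*x)/3) dx + ∫(-1/(x - 2)) dx + ∫(2/(x + 2)) dx.
Step 3. Evaluate the standard form [assuming x > 2]: now -log(x - 2) + ∫(1/x) dx + ∫(2*x*exp(4*x)/3) dx + ∫(2/(x + 2)) dx.
Step 4. Evaluate the standard form [assuming x > -2]: now -log(x - 2) + 2*log(x + 2) + ∫(1/x) dx + ∫(2*x*exp(4*x)/3) dx.
Step 5. Evaluate the standard form [assuming x > 0]: now log(x) - log(x - 2) + 2*log(x + 2) + ∫(2*x*exp(4*x)/3) dx.
Step 6. Integrate ∫(2*x*exp(4*x)/3) dx by parts with u = x, dv = (2*exp(4*x)/3) dx, so v = exp(4*x)/6: now x*exp(4*x)/6 + log(x) - log(x - 2) + 2*log(x + 2) + ∫(-exp(4*x)/6) dx.
Step 7. Evaluate the standard form: now x*exp(4*x)/6 - exp(4*x)/24 + log(x) - log(x - 2) + 2*log(x + 2).
Answer: x*exp(4*x)/6 - exp(4*x)/24 + log(x) - log(x - 2) + 2*log(x + 2).


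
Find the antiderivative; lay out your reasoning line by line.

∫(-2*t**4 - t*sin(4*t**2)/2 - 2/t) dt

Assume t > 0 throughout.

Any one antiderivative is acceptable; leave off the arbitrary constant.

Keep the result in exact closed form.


Step 1. Rewrite: now ∫(-2/t) dt + ∫(-2*t**4) dt + ∫(-t*sin(4*t**2)/2) dt.
Step 2. Evaluate the standard form [assuming t > 0]: now -2*log(t) + ∫(-2*t**4) dt + ∫(-t*sin(4*t**2)/2) dt.
Step 3. Substitute u = t**2, turning ∫(-t*sin(4*t**2)/2) dt into ∫(-sin(4*u)/4) du: now -2*log(t) + ∫(-2*t**4) dt + ∫(-sin(4*u)/4) du.
Step 4. Evaluate the standard form: now -2*log(t) + cos(4*u)/16 + ∫(-2*t**4) dt.
Step 5. Substitute back u = t**2: now -2*log(t) + cos(4*t**2)/16 + ∫(-2*t**4) dt.
Step 6. Evaluate the standard form: now -2*t**5/5 - 2*log(t) + cos(4*t**2)/16.
Answer: -2*t**5/5 - 2*log(t) + cos(4*t**2)/16.


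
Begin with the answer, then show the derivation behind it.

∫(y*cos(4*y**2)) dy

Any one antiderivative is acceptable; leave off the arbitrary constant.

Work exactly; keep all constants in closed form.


The answer is sin(4*y**2)/8.
Step 1. Substitute u = y**2, turning ∫(y*cos(4*y**2)) dy into ∫(cos(4*u)/2) du: now ∫(cos(4*u)/2) du.
Step 2. Evaluate the standard form: now sin(4*u)/8.
Step 3. Substitute back u = y**2: now sin(4*y**2)/8.
Answer: sin(4*y**2)/8.


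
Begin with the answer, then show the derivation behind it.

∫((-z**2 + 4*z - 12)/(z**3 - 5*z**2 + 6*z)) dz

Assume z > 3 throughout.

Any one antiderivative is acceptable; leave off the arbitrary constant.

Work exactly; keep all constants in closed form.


The answer is -2*log(z) - 3*log(z - 3) + 4*log(z - 2).
Step 1. Decompose ∫((-z**2 + 4*z - 12)/(z**3 - 5*z**2 + 6*z)) dz by partial fractions, (-z**2 + 4*z - 12)/(z**3 - 5*z**2 + 6*z) = 4/(z - 2) - 3/(z - 3) - 2/z: now ∫(-2/z) dz + ∫(-3/(z - 3)) dz + ∫(4/(z - 2)) dz.
Step 2. Evaluate the standard form [assuming z > 0]: now -2*log(z) + ∫(-3/(z - 3)) dz + ∫(4/(z - 2)) dz.
Step 3. Evaluate the standard form [assuming z > 2]: now -2*log(z) + 4*log(z - 2) + ∫(-3/(z - 3)) dz.
Step 4. Evaluate the standard form [assuming z > 3]: now -2*log(z) - 3*log(z - 3) + 4*log(z - 2).
Answer: -2*log(z) - 3*log(z - 3) + 4*log(z - 2).


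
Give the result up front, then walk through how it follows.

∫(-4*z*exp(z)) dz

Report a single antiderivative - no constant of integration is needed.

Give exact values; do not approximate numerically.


The answer is -4*z*exp(z) + 4*exp(z).
Step 1. Integrate ∫(-4*z*exp(z)) dz by parts with u = z, dv = (-4*exp(z)) dz, so v = -4*exp(z): now -4*z*exp(z) + ∫(4*exp(z)) dz.
Step 2. Evaluate the standard form: now -4*z*exp(z) + 4*exp(z).
Answer: -4*z*exp(z) + 4*exp(z).


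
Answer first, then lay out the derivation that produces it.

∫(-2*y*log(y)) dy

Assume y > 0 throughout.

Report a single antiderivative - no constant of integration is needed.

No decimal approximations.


The answer is -y**2*log(y) + y**2/2.
Step 1. Integrate ∫(-2*y*log(y)) dy by parts with u = log(y), dv = (-2*y) dy, so v = -y**2 [assuming y > 0]: now -y**2*log(y) + ∫(y) dy.
Step 2. Evaluate the standard form: now -y**2*log(y) + y**2/2.
Answer: -y**2*log(y) + y**2/2.


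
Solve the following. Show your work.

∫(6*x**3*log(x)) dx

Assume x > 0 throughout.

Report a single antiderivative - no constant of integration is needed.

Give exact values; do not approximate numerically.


Step 1. Integrate ∫(6*x**3*log(x)) dx by parts with u = log(x), dv = (6*x**3) dx, so v = 3*x**4/2 [assuming x > 0]: now 3*x**4*log(x)/2 + ∫(-3*x**3/2) dx.
Step 2. Evaluate the standard form: now 3*x**4*log(x)/2 - 3*x**4/8.
Answer: 3*x**4*log(x)/2 - 3*x**4/8.


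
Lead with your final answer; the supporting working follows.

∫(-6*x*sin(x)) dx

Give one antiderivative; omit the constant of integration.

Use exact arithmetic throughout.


The answer is 6*x*cos(x) - 6*sin(x).
Step 1. Integrate ∫(-6*x*sin(x)) dx by parts with u = x, dv = (-6*sin(x)) dx, so v = 6*cos(x): now 6*x*cos(x) + ∫(-6*cos(x)) dx.
Step 2. Evaluate the standard form: now 6*x*cos(x) - 6*sin(x).
Answer: 6*x*cos(x) - 6*sin(x).


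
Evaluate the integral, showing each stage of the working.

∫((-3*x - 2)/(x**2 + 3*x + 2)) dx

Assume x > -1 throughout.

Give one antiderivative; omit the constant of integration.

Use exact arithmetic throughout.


Step 1. Decompose ∫((-3*x - 2)/(x**2 + 3*x + 2)) dx by partial fractions, (-3*x - 2)/(x**2 + 3*x + 2) = -4/(x + 2) + 1/(x + 1): now ∫(1/(x + 1)) dx + ∫(-4/(x + 2)) dx.
Step 2. Evaluate the standard form [assuming x > -2]: now -4*log(x + 2) + ∫(1/(x + 1)) dx.
Step 3. Evaluate the standard form [assuming x > -1]: now log(x + 1) - 4*log(x + 2).
Answer: log(x + 1) - 4*log(x + 2).


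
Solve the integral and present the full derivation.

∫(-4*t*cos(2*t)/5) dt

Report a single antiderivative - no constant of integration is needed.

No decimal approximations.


Step 1. Integrate ∫(-4*t*cos(2*t)/5) dt by parts with u = t, dv = (-4*cos(2*t)/5) dt, so v = -2*sin(2*t)/5: now -2*t*sin(2*t)/5 + ∫(2*sin(2*t)/5) dt.
Step 2. Evaluate the standard form: now -2*t*sin(2*t)/5 - cos(2*t)/5.
Answer: -2*t*sin(2*t)/5 - cos(2*t)/5.


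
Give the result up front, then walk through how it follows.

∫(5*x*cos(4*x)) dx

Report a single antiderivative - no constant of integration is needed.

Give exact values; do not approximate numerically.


The answer is 5*x*sin(4*x)/4 + 5*cos(4*x)/16.
Step 1. Integrate ∫(5*x*cos(4*x)) dx by parts with u = x, dv = (5*cos(4*x)) dx, so v = 5*sin(4*x)/4: now 5*x*sin(4*x)/4 + ∫(-5*sin(4*x)/4) dx.
Step 2. Evaluate the standard form: now 5*x*sin(4*x)/4 + 5*cos(4*x)/16.
Answer: 5*x*sin(4*x)/4 + 5*cos(4*x)/16.


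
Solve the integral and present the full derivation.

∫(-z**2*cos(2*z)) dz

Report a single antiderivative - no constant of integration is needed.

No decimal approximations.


Step 1. Integrate ∫(-z**2*cos(2*z)) dz by parts with u = z**2, dv = (-cos(2*z)) dz, so v = -sin(2*z)/2: now -z**2*sin(2*z)/2 + ∫(z*sin(2*z)) dz.
Step 2. Integrate ∫(z*sin(2*z)) dz by parts with u = z, dv = (sin(2*z)) dz, so v = -cos(2*z)/2: now -z**2*sin(2*z)/2 - z*cos(2*z)/2 + ∫(cos(2*z)/2) dz.
Step 3. Evaluate the standard form: now -z**2*sin(2*z)/2 - z*cos(2*z)/2 + sin(2*z)/4.
Answer: -z**2*sin(2*z)/2 - z*cos(2*z)/2 + sin(2*z)/4.


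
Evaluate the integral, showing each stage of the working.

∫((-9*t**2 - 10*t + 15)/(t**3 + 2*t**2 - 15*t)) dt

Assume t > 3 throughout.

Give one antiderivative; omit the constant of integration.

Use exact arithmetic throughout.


Step 1. Decompose ∫((-9*t**2 - 10*t + 15)/(t**3 + 2*t**2 - 15*t)) dt by partial fractions, (-9*t**2 - 10*t + 15)/(t**3 + 2*t**2 - 15*t) = -4/(t + 5) - 4/(t - 3) - 1/t: now ∫(-1/t) dt + ∫(-4/(t - 3)) dt + ∫(-4/(t + 5)) dt.
Step 2. Evaluate the standard form [assuming t > -5]: now -4*log(t + 5) + ∫(-1/t) dt + ∫(-4/(t - 3)) dt.
Step 3. Evaluate the standard form [assuming t > 3]: now -4*log(t - 3) - 4*log(t + 5) + ∫(-1/t) dt.
Step 4. Evaluate the standard form [assuming t > 0]: now -log(t) - 4*log(t - 3) - 4*log(t + 5).
Answer: -log(t) - 4*log(t - 3) - 4*log(t + 5).


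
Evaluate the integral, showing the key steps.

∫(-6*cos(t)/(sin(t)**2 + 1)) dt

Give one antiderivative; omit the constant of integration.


Step 1. Substitute u = sin(t), turning ∫(-6*cos(t)/(sin(t)**2 + 1)) dt into ∫(-6/(u**2 + 1)) du: now ∫(-6/(u**2 + 1)) du.
Step 2. Evaluate the standard form: now -6*atan(u).
Step 3. Substitute back u = sin(t): now -6*atan(sin(t)).
Answer: -6*atan(sin(t)).


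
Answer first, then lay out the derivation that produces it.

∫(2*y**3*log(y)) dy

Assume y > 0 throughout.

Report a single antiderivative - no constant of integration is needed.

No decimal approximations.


The answer is y**4*log(y)/2 - y**4/8.
Step 1. Integrate ∫(2*y**3*log(y)) dy by parts with u = log(y), dv = (2*y**3) dy, so v = y**4/2 [assuming y > 0]: now y**4*log(y)/2 + ∫(-y**3/2) dy.
Step 2. Evaluate the standard form: now y**4*log(y)/2 - y**4/8.
Answer: y**4*log(y)/2 - y**4/8.


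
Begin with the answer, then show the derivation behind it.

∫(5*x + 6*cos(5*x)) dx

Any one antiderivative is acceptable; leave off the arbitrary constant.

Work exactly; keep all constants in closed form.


The answer is 5*x**2/2 + 6*sin(5*x)/5.
Step 1. Rewrite: now ∫(5*x) dx + ∫(6*cos(5*x)) dx.
Step 2. Evaluate the standard form: now 5*x**2/2 + ∫(6*cos(5*x)) dx.
Step 3. Evaluate the standard form: now 5*x**2/2 + 6*sin(5*x)/5.
Answer: 5*x**2/2 + 6*sin(5*x)/5.


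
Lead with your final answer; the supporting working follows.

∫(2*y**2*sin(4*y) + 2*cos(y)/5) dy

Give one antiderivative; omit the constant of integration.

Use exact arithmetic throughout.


The answer is -y**2*cos(4*y)/2 + y*sin(4*y)/4 + 2*sin(y)/5 + cos(4*y)/16.
Step 1. Rewrite: now ∫(2*y**2*sin(4*y)) dy + ∫(2*cos(y)/5) dy.
Step 2. Integrate ∫(2*y**2*sin(4*y)) dy by parts with u = y**2, dv = (2*sin(4*y)) dy, so v = -cos(4*y)/2: now -y**2*cos(4*y)/2 + ∫(y*cos(4*y)) dy + ∫(2*cos(y)/5) dy.
Step 3. Integrate ∫(y*cos(4*y)) dy by parts with u = y, dv = (cos(4*y)) dy, so v = sin(4*y)/4: now -y**2*cos(4*y)/2 + y*sin(4*y)/4 + ∫(-sin(4*y)/4) dy + ∫(2*cos(y)/5) dy.
Step 4. Evaluate the standard form: now -y**2*cos(4*y)/2 + y*sin(4*y)/4 + cos(4*y)/16 + ∫(2*cos(y)/5) dy.
Step 5. Evaluate the standard form: now -y**2*cos(4*y)/2 + y*sin(4*y)/4 + 2*sin(y)/5 + cos(4*y)/16.
Answer: -y**2*cos(4*y)/2 + y*sin(4*y)/4 + 2*sin(y)/5 + cos(4*y)/16.


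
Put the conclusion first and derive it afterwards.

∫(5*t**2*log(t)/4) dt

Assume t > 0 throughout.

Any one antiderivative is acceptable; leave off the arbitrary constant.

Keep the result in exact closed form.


The answer is 5*t**3*log(t)/12 - 5*t**3/36.
Step 1. Integrate ∫(5*t**2*log(t)/4) dt by parts with u = log(t), dv = (5*t**2/4) dt, so v = 5*t**3/12 [assuming t > 0]: now 5*t**3*log(t)/12 + ∫(-5*t**2/12) dt.
Step 2. Evaluate the standard form: now 5*t**3*log(t)/12 - 5*t**3/36.
Answer: 5*t**3*log(t)/12 - 5*t**3/36.


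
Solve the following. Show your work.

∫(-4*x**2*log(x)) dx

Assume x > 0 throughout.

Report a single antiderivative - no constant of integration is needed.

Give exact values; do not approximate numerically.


Step 1. Integrate ∫(-4*x**2*log(x)) dx by parts with u = log(x), dv = (-4*x**2) dx, so v = -4*x**3/3 [assuming x > 0]: now -4*x**3*log(x)/3 + ∫(4*x**2/3) dx.
Step 2. Evaluate the standard form: now -4*x**3*log(x)/3 + 4*x**3/9.
Answer: -4*x**3*log(x)/3 + 4*x**3/9.
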